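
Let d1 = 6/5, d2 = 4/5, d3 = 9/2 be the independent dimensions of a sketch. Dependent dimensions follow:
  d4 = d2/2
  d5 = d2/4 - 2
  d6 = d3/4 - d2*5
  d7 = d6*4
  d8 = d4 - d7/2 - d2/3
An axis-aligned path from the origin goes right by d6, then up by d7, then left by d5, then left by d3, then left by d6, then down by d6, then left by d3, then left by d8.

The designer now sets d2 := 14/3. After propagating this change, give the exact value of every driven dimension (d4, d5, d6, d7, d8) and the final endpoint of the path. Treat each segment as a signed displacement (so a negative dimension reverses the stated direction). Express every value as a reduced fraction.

Apply edit: d2 := 14/3
  d4 = d2/2 = 7/3
  d5 = d2/4 - 2 = -5/6
  d6 = d3/4 - d2*5 = -533/24
  d7 = d6*4 = -533/6
  d8 = d4 - d7/2 - d2/3 = 1627/36
Walk from origin (0, 0):
  seg 1: right by d6 = -533/24 → (-533/24, 0)
  seg 2: up by d7 = -533/6 → (-533/24, -533/6)
  seg 3: left by d5 = -5/6 → (-171/8, -533/6)
  seg 4: left by d3 = 9/2 → (-207/8, -533/6)
  seg 5: left by d6 = -533/24 → (-11/3, -533/6)
  seg 6: down by d6 = -533/24 → (-11/3, -533/8)
  seg 7: left by d3 = 9/2 → (-49/6, -533/8)
  seg 8: left by d8 = 1627/36 → (-1921/36, -533/8)

d4 = 7/3
d5 = -5/6
d6 = -533/24
d7 = -533/6
d8 = 1627/36
endpoint = (-1921/36, -533/8)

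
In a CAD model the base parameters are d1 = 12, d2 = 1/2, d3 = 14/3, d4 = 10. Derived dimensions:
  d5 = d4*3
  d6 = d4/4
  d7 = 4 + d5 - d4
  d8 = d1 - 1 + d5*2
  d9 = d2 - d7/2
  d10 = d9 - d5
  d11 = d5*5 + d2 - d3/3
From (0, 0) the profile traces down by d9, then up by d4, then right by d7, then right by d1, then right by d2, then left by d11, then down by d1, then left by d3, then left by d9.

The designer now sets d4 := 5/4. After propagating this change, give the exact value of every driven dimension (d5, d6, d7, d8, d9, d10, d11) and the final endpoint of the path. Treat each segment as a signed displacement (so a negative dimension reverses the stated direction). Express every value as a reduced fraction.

Apply edit: d4 := 5/4
  d5 = d4*3 = 15/4
  d6 = d4/4 = 5/16
  d7 = 4 + d5 - d4 = 13/2
  d8 = d1 - 1 + d5*2 = 37/2
  d9 = d2 - d7/2 = -11/4
  d10 = d9 - d5 = -13/2
  d11 = d5*5 + d2 - d3/3 = 637/36
Walk from origin (0, 0):
  seg 1: down by d9 = -11/4 → (0, 11/4)
  seg 2: up by d4 = 5/4 → (0, 4)
  seg 3: right by d7 = 13/2 → (13/2, 4)
  seg 4: right by d1 = 12 → (37/2, 4)
  seg 5: right by d2 = 1/2 → (19, 4)
  seg 6: left by d11 = 637/36 → (47/36, 4)
  seg 7: down by d1 = 12 → (47/36, -8)
  seg 8: left by d3 = 14/3 → (-121/36, -8)
  seg 9: left by d9 = -11/4 → (-11/18, -8)

d5 = 15/4
d6 = 5/16
d7 = 13/2
d8 = 37/2
d9 = -11/4
d10 = -13/2
d11 = 637/36
endpoint = (-11/18, -8)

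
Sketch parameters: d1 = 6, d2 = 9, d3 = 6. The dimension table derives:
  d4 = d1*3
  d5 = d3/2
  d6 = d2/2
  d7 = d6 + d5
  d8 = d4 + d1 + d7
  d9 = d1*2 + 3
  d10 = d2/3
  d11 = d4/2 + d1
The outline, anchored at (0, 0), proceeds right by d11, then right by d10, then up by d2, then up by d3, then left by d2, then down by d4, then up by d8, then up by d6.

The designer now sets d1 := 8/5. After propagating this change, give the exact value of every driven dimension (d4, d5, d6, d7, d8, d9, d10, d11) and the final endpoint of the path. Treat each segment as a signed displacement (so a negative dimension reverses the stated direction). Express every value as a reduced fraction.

d4 = 24/5
d5 = 3
d6 = 9/2
d7 = 15/2
d8 = 139/10
d9 = 31/5
d10 = 3
d11 = 4
endpoint = (-2, 143/5)

Apply edit: d1 := 8/5
  d4 = d1*3 = 24/5
  d5 = d3/2 = 3
  d6 = d2/2 = 9/2
  d7 = d6 + d5 = 15/2
  d8 = d4 + d1 + d7 = 139/10
  d9 = d1*2 + 3 = 31/5
  d10 = d2/3 = 3
  d11 = d4/2 + d1 = 4
Walk from origin (0, 0):
  seg 1: right by d11 = 4 → (4, 0)
  seg 2: right by d10 = 3 → (7, 0)
  seg 3: up by d2 = 9 → (7, 9)
  seg 4: up by d3 = 6 → (7, 15)
  seg 5: left by d2 = 9 → (-2, 15)
  seg 6: down by d4 = 24/5 → (-2, 51/5)
  seg 7: up by d8 = 139/10 → (-2, 241/10)
  seg 8: up by d6 = 9/2 → (-2, 143/5)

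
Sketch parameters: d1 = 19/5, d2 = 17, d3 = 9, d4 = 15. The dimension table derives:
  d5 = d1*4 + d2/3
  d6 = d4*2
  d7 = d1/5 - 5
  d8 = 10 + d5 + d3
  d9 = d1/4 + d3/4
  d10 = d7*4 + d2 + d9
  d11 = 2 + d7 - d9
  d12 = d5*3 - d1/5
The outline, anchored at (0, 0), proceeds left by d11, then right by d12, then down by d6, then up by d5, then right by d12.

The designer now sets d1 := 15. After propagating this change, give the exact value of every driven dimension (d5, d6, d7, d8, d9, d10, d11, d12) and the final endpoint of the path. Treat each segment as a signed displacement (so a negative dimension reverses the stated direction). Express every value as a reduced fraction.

Apply edit: d1 := 15
  d5 = d1*4 + d2/3 = 197/3
  d6 = d4*2 = 30
  d7 = d1/5 - 5 = -2
  d8 = 10 + d5 + d3 = 254/3
  d9 = d1/4 + d3/4 = 6
  d10 = d7*4 + d2 + d9 = 15
  d11 = 2 + d7 - d9 = -6
  d12 = d5*3 - d1/5 = 194
Walk from origin (0, 0):
  seg 1: left by d11 = -6 → (6, 0)
  seg 2: right by d12 = 194 → (200, 0)
  seg 3: down by d6 = 30 → (200, -30)
  seg 4: up by d5 = 197/3 → (200, 107/3)
  seg 5: right by d12 = 194 → (394, 107/3)

d5 = 197/3
d6 = 30
d7 = -2
d8 = 254/3
d9 = 6
d10 = 15
d11 = -6
d12 = 194
endpoint = (394, 107/3)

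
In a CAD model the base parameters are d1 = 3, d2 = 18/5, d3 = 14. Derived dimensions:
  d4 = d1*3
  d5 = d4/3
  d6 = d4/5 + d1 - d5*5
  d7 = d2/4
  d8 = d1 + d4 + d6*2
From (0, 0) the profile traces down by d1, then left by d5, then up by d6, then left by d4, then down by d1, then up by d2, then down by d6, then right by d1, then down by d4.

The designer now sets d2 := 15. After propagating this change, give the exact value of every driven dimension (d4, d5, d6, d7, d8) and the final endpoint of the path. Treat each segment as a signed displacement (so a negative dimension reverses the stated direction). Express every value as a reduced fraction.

d4 = 9
d5 = 3
d6 = -51/5
d7 = 15/4
d8 = -42/5
endpoint = (-9, 0)

Apply edit: d2 := 15
  d4 = d1*3 = 9
  d5 = d4/3 = 3
  d6 = d4/5 + d1 - d5*5 = -51/5
  d7 = d2/4 = 15/4
  d8 = d1 + d4 + d6*2 = -42/5
Walk from origin (0, 0):
  seg 1: down by d1 = 3 → (0, -3)
  seg 2: left by d5 = 3 → (-3, -3)
  seg 3: up by d6 = -51/5 → (-3, -66/5)
  seg 4: left by d4 = 9 → (-12, -66/5)
  seg 5: down by d1 = 3 → (-12, -81/5)
  seg 6: up by d2 = 15 → (-12, -6/5)
  seg 7: down by d6 = -51/5 → (-12, 9)
  seg 8: right by d1 = 3 → (-9, 9)
  seg 9: down by d4 = 9 → (-9, 0)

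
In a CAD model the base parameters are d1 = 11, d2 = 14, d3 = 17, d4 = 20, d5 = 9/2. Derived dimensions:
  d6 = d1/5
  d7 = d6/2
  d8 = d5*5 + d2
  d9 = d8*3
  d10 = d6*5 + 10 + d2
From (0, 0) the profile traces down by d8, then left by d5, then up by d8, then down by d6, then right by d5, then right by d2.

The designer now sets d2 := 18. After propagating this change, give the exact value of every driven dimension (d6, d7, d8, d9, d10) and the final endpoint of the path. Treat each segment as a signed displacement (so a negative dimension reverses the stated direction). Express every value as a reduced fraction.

d6 = 11/5
d7 = 11/10
d8 = 81/2
d9 = 243/2
d10 = 39
endpoint = (18, -11/5)

Apply edit: d2 := 18
  d6 = d1/5 = 11/5
  d7 = d6/2 = 11/10
  d8 = d5*5 + d2 = 81/2
  d9 = d8*3 = 243/2
  d10 = d6*5 + 10 + d2 = 39
Walk from origin (0, 0):
  seg 1: down by d8 = 81/2 → (0, -81/2)
  seg 2: left by d5 = 9/2 → (-9/2, -81/2)
  seg 3: up by d8 = 81/2 → (-9/2, 0)
  seg 4: down by d6 = 11/5 → (-9/2, -11/5)
  seg 5: right by d5 = 9/2 → (0, -11/5)
  seg 6: right by d2 = 18 → (18, -11/5)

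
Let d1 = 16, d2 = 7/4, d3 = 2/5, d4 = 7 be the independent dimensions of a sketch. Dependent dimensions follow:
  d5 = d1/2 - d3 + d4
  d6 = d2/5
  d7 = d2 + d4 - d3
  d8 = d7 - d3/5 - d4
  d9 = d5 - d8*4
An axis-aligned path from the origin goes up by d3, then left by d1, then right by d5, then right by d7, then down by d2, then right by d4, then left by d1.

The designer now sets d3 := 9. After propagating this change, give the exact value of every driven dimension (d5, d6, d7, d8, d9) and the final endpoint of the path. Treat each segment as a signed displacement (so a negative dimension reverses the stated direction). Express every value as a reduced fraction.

d5 = 6
d6 = 7/20
d7 = -1/4
d8 = -181/20
d9 = 211/5
endpoint = (-77/4, 29/4)

Apply edit: d3 := 9
  d5 = d1/2 - d3 + d4 = 6
  d6 = d2/5 = 7/20
  d7 = d2 + d4 - d3 = -1/4
  d8 = d7 - d3/5 - d4 = -181/20
  d9 = d5 - d8*4 = 211/5
Walk from origin (0, 0):
  seg 1: up by d3 = 9 → (0, 9)
  seg 2: left by d1 = 16 → (-16, 9)
  seg 3: right by d5 = 6 → (-10, 9)
  seg 4: right by d7 = -1/4 → (-41/4, 9)
  seg 5: down by d2 = 7/4 → (-41/4, 29/4)
  seg 6: right by d4 = 7 → (-13/4, 29/4)
  seg 7: left by d1 = 16 → (-77/4, 29/4)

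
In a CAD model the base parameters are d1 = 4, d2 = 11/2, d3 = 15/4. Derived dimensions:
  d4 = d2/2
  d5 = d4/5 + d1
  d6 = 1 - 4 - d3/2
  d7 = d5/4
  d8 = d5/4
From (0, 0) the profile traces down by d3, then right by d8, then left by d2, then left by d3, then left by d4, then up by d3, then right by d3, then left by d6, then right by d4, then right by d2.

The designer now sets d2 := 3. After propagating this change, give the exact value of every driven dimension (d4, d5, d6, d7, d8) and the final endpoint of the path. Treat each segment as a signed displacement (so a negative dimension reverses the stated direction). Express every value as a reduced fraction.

d4 = 3/2
d5 = 43/10
d6 = -39/8
d7 = 43/40
d8 = 43/40
endpoint = (119/20, 0)

Apply edit: d2 := 3
  d4 = d2/2 = 3/2
  d5 = d4/5 + d1 = 43/10
  d6 = 1 - 4 - d3/2 = -39/8
  d7 = d5/4 = 43/40
  d8 = d5/4 = 43/40
Walk from origin (0, 0):
  seg 1: down by d3 = 15/4 → (0, -15/4)
  seg 2: right by d8 = 43/40 → (43/40, -15/4)
  seg 3: left by d2 = 3 → (-77/40, -15/4)
  seg 4: left by d3 = 15/4 → (-227/40, -15/4)
  seg 5: left by d4 = 3/2 → (-287/40, -15/4)
  seg 6: up by d3 = 15/4 → (-287/40, 0)
  seg 7: right by d3 = 15/4 → (-137/40, 0)
  seg 8: left by d6 = -39/8 → (29/20, 0)
  seg 9: right by d4 = 3/2 → (59/20, 0)
  seg 10: right by d2 = 3 → (119/20, 0)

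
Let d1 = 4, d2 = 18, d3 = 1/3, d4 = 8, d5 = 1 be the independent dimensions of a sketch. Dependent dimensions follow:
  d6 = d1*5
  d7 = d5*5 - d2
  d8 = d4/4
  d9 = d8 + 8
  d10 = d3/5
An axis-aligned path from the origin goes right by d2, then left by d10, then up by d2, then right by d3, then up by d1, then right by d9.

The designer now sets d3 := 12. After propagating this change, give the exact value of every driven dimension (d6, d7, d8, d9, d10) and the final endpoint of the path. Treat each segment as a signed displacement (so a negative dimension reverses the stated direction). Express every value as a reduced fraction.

Apply edit: d3 := 12
  d6 = d1*5 = 20
  d7 = d5*5 - d2 = -13
  d8 = d4/4 = 2
  d9 = d8 + 8 = 10
  d10 = d3/5 = 12/5
Walk from origin (0, 0):
  seg 1: right by d2 = 18 → (18, 0)
  seg 2: left by d10 = 12/5 → (78/5, 0)
  seg 3: up by d2 = 18 → (78/5, 18)
  seg 4: right by d3 = 12 → (138/5, 18)
  seg 5: up by d1 = 4 → (138/5, 22)
  seg 6: right by d9 = 10 → (188/5, 22)

d6 = 20
d7 = -13
d8 = 2
d9 = 10
d10 = 12/5
endpoint = (188/5, 22)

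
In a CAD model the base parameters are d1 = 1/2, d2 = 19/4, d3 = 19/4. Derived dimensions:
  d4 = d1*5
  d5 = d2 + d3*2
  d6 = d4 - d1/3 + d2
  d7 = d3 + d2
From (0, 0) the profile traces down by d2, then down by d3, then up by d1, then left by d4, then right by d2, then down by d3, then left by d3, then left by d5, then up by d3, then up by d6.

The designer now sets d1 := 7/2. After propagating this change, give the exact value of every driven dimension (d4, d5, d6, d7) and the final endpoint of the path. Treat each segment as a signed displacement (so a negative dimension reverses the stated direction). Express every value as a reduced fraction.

d4 = 35/2
d5 = 57/4
d6 = 253/12
d7 = 19/2
endpoint = (-127/4, 181/12)

Apply edit: d1 := 7/2
  d4 = d1*5 = 35/2
  d5 = d2 + d3*2 = 57/4
  d6 = d4 - d1/3 + d2 = 253/12
  d7 = d3 + d2 = 19/2
Walk from origin (0, 0):
  seg 1: down by d2 = 19/4 → (0, -19/4)
  seg 2: down by d3 = 19/4 → (0, -19/2)
  seg 3: up by d1 = 7/2 → (0, -6)
  seg 4: left by d4 = 35/2 → (-35/2, -6)
  seg 5: right by d2 = 19/4 → (-51/4, -6)
  seg 6: down by d3 = 19/4 → (-51/4, -43/4)
  seg 7: left by d3 = 19/4 → (-35/2, -43/4)
  seg 8: left by d5 = 57/4 → (-127/4, -43/4)
  seg 9: up by d3 = 19/4 → (-127/4, -6)
  seg 10: up by d6 = 253/12 → (-127/4, 181/12)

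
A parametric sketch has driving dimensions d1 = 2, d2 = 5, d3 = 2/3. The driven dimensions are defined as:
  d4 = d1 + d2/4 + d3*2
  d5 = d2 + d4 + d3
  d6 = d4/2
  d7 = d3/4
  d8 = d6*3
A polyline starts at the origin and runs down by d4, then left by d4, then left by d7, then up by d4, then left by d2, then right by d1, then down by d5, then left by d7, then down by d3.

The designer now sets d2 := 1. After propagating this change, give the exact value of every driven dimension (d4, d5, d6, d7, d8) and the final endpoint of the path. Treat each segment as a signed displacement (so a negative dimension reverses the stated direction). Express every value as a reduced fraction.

d4 = 43/12
d5 = 21/4
d6 = 43/24
d7 = 1/6
d8 = 43/8
endpoint = (-35/12, -71/12)

Apply edit: d2 := 1
  d4 = d1 + d2/4 + d3*2 = 43/12
  d5 = d2 + d4 + d3 = 21/4
  d6 = d4/2 = 43/24
  d7 = d3/4 = 1/6
  d8 = d6*3 = 43/8
Walk from origin (0, 0):
  seg 1: down by d4 = 43/12 → (0, -43/12)
  seg 2: left by d4 = 43/12 → (-43/12, -43/12)
  seg 3: left by d7 = 1/6 → (-15/4, -43/12)
  seg 4: up by d4 = 43/12 → (-15/4, 0)
  seg 5: left by d2 = 1 → (-19/4, 0)
  seg 6: right by d1 = 2 → (-11/4, 0)
  seg 7: down by d5 = 21/4 → (-11/4, -21/4)
  seg 8: left by d7 = 1/6 → (-35/12, -21/4)
  seg 9: down by d3 = 2/3 → (-35/12, -71/12)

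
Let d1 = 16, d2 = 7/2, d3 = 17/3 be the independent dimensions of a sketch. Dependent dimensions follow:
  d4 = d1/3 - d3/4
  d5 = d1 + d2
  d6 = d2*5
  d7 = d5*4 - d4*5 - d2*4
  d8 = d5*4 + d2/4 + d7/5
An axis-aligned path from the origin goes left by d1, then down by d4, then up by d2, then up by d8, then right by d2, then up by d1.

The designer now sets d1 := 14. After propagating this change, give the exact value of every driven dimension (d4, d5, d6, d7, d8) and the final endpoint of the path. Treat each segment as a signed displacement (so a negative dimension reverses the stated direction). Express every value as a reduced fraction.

Apply edit: d1 := 14
  d4 = d1/3 - d3/4 = 13/4
  d5 = d1 + d2 = 35/2
  d6 = d2*5 = 35/2
  d7 = d5*4 - d4*5 - d2*4 = 159/4
  d8 = d5*4 + d2/4 + d7/5 = 3153/40
Walk from origin (0, 0):
  seg 1: left by d1 = 14 → (-14, 0)
  seg 2: down by d4 = 13/4 → (-14, -13/4)
  seg 3: up by d2 = 7/2 → (-14, 1/4)
  seg 4: up by d8 = 3153/40 → (-14, 3163/40)
  seg 5: right by d2 = 7/2 → (-21/2, 3163/40)
  seg 6: up by d1 = 14 → (-21/2, 3723/40)

d4 = 13/4
d5 = 35/2
d6 = 35/2
d7 = 159/4
d8 = 3153/40
endpoint = (-21/2, 3723/40)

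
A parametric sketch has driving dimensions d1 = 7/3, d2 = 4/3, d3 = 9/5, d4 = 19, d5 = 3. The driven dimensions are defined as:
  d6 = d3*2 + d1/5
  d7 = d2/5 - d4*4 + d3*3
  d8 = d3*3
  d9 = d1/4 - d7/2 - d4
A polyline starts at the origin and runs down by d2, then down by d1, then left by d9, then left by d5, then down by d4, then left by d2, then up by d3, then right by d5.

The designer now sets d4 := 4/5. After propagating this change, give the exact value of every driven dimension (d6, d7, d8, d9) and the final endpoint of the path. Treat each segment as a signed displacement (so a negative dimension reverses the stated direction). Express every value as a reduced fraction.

Apply edit: d4 := 4/5
  d6 = d3*2 + d1/5 = 61/15
  d7 = d2/5 - d4*4 + d3*3 = 37/15
  d8 = d3*3 = 27/5
  d9 = d1/4 - d7/2 - d4 = -29/20
Walk from origin (0, 0):
  seg 1: down by d2 = 4/3 → (0, -4/3)
  seg 2: down by d1 = 7/3 → (0, -11/3)
  seg 3: left by d9 = -29/20 → (29/20, -11/3)
  seg 4: left by d5 = 3 → (-31/20, -11/3)
  seg 5: down by d4 = 4/5 → (-31/20, -67/15)
  seg 6: left by d2 = 4/3 → (-173/60, -67/15)
  seg 7: up by d3 = 9/5 → (-173/60, -8/3)
  seg 8: right by d5 = 3 → (7/60, -8/3)

d6 = 61/15
d7 = 37/15
d8 = 27/5
d9 = -29/20
endpoint = (7/60, -8/3)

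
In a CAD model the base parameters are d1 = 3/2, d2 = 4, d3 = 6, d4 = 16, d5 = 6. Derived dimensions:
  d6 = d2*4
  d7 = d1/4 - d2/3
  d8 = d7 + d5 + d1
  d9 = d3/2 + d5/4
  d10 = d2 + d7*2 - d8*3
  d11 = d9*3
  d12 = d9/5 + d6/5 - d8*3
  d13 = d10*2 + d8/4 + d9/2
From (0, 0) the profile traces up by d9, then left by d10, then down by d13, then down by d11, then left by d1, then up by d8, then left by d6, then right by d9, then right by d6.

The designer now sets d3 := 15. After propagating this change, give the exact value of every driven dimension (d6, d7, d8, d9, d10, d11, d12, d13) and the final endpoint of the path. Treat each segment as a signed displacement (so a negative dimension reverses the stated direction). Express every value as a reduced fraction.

Apply edit: d3 := 15
  d6 = d2*4 = 16
  d7 = d1/4 - d2/3 = -23/24
  d8 = d7 + d5 + d1 = 157/24
  d9 = d3/2 + d5/4 = 9
  d10 = d2 + d7*2 - d8*3 = -421/24
  d11 = d9*3 = 27
  d12 = d9/5 + d6/5 - d8*3 = -117/8
  d13 = d10*2 + d8/4 + d9/2 = -2779/96
Walk from origin (0, 0):
  seg 1: up by d9 = 9 → (0, 9)
  seg 2: left by d10 = -421/24 → (421/24, 9)
  seg 3: down by d13 = -2779/96 → (421/24, 3643/96)
  seg 4: down by d11 = 27 → (421/24, 1051/96)
  seg 5: left by d1 = 3/2 → (385/24, 1051/96)
  seg 6: up by d8 = 157/24 → (385/24, 1679/96)
  seg 7: left by d6 = 16 → (1/24, 1679/96)
  seg 8: right by d9 = 9 → (217/24, 1679/96)
  seg 9: right by d6 = 16 → (601/24, 1679/96)

d6 = 16
d7 = -23/24
d8 = 157/24
d9 = 9
d10 = -421/24
d11 = 27
d12 = -117/8
d13 = -2779/96
endpoint = (601/24, 1679/96)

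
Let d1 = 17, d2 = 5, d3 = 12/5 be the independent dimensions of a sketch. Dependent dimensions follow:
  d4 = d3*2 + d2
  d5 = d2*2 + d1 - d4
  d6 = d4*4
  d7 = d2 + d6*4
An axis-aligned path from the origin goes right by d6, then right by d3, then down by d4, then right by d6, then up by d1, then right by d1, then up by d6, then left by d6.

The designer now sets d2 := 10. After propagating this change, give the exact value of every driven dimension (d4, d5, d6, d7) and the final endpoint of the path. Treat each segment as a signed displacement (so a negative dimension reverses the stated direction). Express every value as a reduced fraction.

d4 = 74/5
d5 = 111/5
d6 = 296/5
d7 = 1234/5
endpoint = (393/5, 307/5)

Apply edit: d2 := 10
  d4 = d3*2 + d2 = 74/5
  d5 = d2*2 + d1 - d4 = 111/5
  d6 = d4*4 = 296/5
  d7 = d2 + d6*4 = 1234/5
Walk from origin (0, 0):
  seg 1: right by d6 = 296/5 → (296/5, 0)
  seg 2: right by d3 = 12/5 → (308/5, 0)
  seg 3: down by d4 = 74/5 → (308/5, -74/5)
  seg 4: right by d6 = 296/5 → (604/5, -74/5)
  seg 5: up by d1 = 17 → (604/5, 11/5)
  seg 6: right by d1 = 17 → (689/5, 11/5)
  seg 7: up by d6 = 296/5 → (689/5, 307/5)
  seg 8: left by d6 = 296/5 → (393/5, 307/5)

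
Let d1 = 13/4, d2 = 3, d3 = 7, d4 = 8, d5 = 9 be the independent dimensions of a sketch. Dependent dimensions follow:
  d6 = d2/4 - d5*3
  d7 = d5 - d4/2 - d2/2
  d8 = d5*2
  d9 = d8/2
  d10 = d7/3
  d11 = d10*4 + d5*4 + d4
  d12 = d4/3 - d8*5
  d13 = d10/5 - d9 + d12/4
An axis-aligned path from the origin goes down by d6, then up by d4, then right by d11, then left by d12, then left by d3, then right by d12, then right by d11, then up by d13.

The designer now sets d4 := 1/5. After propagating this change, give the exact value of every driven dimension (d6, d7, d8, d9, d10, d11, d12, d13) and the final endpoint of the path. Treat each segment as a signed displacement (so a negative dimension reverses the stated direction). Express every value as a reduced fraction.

Apply edit: d4 := 1/5
  d6 = d2/4 - d5*3 = -105/4
  d7 = d5 - d4/2 - d2/2 = 37/5
  d8 = d5*2 = 18
  d9 = d8/2 = 9
  d10 = d7/3 = 37/15
  d11 = d10*4 + d5*4 + d4 = 691/15
  d12 = d4/3 - d8*5 = -1349/15
  d13 = d10/5 - d9 + d12/4 = -3099/100
Walk from origin (0, 0):
  seg 1: down by d6 = -105/4 → (0, 105/4)
  seg 2: up by d4 = 1/5 → (0, 529/20)
  seg 3: right by d11 = 691/15 → (691/15, 529/20)
  seg 4: left by d12 = -1349/15 → (136, 529/20)
  seg 5: left by d3 = 7 → (129, 529/20)
  seg 6: right by d12 = -1349/15 → (586/15, 529/20)
  seg 7: right by d11 = 691/15 → (1277/15, 529/20)
  seg 8: up by d13 = -3099/100 → (1277/15, -227/50)

d6 = -105/4
d7 = 37/5
d8 = 18
d9 = 9
d10 = 37/15
d11 = 691/15
d12 = -1349/15
d13 = -3099/100
endpoint = (1277/15, -227/50)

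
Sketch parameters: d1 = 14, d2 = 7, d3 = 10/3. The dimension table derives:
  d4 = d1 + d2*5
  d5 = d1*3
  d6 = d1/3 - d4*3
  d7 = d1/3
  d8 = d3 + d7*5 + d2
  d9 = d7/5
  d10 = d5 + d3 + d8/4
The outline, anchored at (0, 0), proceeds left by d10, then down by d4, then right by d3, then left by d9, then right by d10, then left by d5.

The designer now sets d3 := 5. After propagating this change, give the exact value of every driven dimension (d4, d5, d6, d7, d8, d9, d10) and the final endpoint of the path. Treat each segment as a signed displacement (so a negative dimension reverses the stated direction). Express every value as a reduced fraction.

d4 = 49
d5 = 42
d6 = -427/3
d7 = 14/3
d8 = 106/3
d9 = 14/15
d10 = 335/6
endpoint = (-569/15, -49)

Apply edit: d3 := 5
  d4 = d1 + d2*5 = 49
  d5 = d1*3 = 42
  d6 = d1/3 - d4*3 = -427/3
  d7 = d1/3 = 14/3
  d8 = d3 + d7*5 + d2 = 106/3
  d9 = d7/5 = 14/15
  d10 = d5 + d3 + d8/4 = 335/6
Walk from origin (0, 0):
  seg 1: left by d10 = 335/6 → (-335/6, 0)
  seg 2: down by d4 = 49 → (-335/6, -49)
  seg 3: right by d3 = 5 → (-305/6, -49)
  seg 4: left by d9 = 14/15 → (-1553/30, -49)
  seg 5: right by d10 = 335/6 → (61/15, -49)
  seg 6: left by d5 = 42 → (-569/15, -49)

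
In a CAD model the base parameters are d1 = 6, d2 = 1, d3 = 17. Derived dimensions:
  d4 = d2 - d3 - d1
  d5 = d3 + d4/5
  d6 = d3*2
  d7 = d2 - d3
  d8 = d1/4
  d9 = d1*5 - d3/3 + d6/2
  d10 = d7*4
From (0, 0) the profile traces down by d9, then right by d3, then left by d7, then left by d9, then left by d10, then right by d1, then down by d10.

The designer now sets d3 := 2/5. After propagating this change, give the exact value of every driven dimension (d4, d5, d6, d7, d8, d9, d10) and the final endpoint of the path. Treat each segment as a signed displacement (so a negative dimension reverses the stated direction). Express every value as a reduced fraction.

Apply edit: d3 := 2/5
  d4 = d2 - d3 - d1 = -27/5
  d5 = d3 + d4/5 = -17/25
  d6 = d3*2 = 4/5
  d7 = d2 - d3 = 3/5
  d8 = d1/4 = 3/2
  d9 = d1*5 - d3/3 + d6/2 = 454/15
  d10 = d7*4 = 12/5
Walk from origin (0, 0):
  seg 1: down by d9 = 454/15 → (0, -454/15)
  seg 2: right by d3 = 2/5 → (2/5, -454/15)
  seg 3: left by d7 = 3/5 → (-1/5, -454/15)
  seg 4: left by d9 = 454/15 → (-457/15, -454/15)
  seg 5: left by d10 = 12/5 → (-493/15, -454/15)
  seg 6: right by d1 = 6 → (-403/15, -454/15)
  seg 7: down by d10 = 12/5 → (-403/15, -98/3)

d4 = -27/5
d5 = -17/25
d6 = 4/5
d7 = 3/5
d8 = 3/2
d9 = 454/15
d10 = 12/5
endpoint = (-403/15, -98/3)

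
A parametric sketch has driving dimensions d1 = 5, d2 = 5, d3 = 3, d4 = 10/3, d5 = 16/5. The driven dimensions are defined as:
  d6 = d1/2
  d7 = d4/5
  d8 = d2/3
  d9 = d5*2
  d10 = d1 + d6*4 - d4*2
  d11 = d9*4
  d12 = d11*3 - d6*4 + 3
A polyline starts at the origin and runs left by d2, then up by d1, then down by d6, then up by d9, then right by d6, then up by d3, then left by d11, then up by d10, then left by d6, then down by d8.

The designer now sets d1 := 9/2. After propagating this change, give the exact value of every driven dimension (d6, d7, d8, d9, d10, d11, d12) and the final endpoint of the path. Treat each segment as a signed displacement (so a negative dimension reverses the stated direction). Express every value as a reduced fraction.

d6 = 9/4
d7 = 2/3
d8 = 5/3
d9 = 32/5
d10 = 41/6
d11 = 128/5
d12 = 354/5
endpoint = (-153/5, 1009/60)

Apply edit: d1 := 9/2
  d6 = d1/2 = 9/4
  d7 = d4/5 = 2/3
  d8 = d2/3 = 5/3
  d9 = d5*2 = 32/5
  d10 = d1 + d6*4 - d4*2 = 41/6
  d11 = d9*4 = 128/5
  d12 = d11*3 - d6*4 + 3 = 354/5
Walk from origin (0, 0):
  seg 1: left by d2 = 5 → (-5, 0)
  seg 2: up by d1 = 9/2 → (-5, 9/2)
  seg 3: down by d6 = 9/4 → (-5, 9/4)
  seg 4: up by d9 = 32/5 → (-5, 173/20)
  seg 5: right by d6 = 9/4 → (-11/4, 173/20)
  seg 6: up by d3 = 3 → (-11/4, 233/20)
  seg 7: left by d11 = 128/5 → (-567/20, 233/20)
  seg 8: up by d10 = 41/6 → (-567/20, 1109/60)
  seg 9: left by d6 = 9/4 → (-153/5, 1109/60)
  seg 10: down by d8 = 5/3 → (-153/5, 1009/60)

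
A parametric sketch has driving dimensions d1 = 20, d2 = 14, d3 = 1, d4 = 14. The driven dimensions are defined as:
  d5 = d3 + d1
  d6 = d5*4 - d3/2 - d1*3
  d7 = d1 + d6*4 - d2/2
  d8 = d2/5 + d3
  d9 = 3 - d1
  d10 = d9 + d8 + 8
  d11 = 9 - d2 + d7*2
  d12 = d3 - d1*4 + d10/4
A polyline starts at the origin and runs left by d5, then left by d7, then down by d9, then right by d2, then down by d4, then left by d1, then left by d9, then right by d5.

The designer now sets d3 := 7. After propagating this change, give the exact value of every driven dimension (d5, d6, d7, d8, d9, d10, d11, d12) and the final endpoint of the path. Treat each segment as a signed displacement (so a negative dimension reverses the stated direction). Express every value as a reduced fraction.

Apply edit: d3 := 7
  d5 = d3 + d1 = 27
  d6 = d5*4 - d3/2 - d1*3 = 89/2
  d7 = d1 + d6*4 - d2/2 = 191
  d8 = d2/5 + d3 = 49/5
  d9 = 3 - d1 = -17
  d10 = d9 + d8 + 8 = 4/5
  d11 = 9 - d2 + d7*2 = 377
  d12 = d3 - d1*4 + d10/4 = -364/5
Walk from origin (0, 0):
  seg 1: left by d5 = 27 → (-27, 0)
  seg 2: left by d7 = 191 → (-218, 0)
  seg 3: down by d9 = -17 → (-218, 17)
  seg 4: right by d2 = 14 → (-204, 17)
  seg 5: down by d4 = 14 → (-204, 3)
  seg 6: left by d1 = 20 → (-224, 3)
  seg 7: left by d9 = -17 → (-207, 3)
  seg 8: right by d5 = 27 → (-180, 3)

d5 = 27
d6 = 89/2
d7 = 191
d8 = 49/5
d9 = -17
d10 = 4/5
d11 = 377
d12 = -364/5
endpoint = (-180, 3)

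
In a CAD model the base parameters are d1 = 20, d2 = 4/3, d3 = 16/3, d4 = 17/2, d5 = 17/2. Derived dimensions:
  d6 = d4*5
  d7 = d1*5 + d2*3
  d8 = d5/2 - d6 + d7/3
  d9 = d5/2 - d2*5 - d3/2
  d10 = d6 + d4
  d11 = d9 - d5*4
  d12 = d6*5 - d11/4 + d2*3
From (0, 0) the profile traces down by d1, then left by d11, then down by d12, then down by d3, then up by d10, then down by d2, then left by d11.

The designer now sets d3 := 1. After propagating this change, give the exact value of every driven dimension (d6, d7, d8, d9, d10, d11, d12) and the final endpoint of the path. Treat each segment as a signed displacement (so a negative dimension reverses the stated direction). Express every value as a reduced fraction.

d6 = 85/2
d7 = 104
d8 = -43/12
d9 = -35/12
d10 = 51
d11 = -443/12
d12 = 10835/48
endpoint = (443/6, -3153/16)

Apply edit: d3 := 1
  d6 = d4*5 = 85/2
  d7 = d1*5 + d2*3 = 104
  d8 = d5/2 - d6 + d7/3 = -43/12
  d9 = d5/2 - d2*5 - d3/2 = -35/12
  d10 = d6 + d4 = 51
  d11 = d9 - d5*4 = -443/12
  d12 = d6*5 - d11/4 + d2*3 = 10835/48
Walk from origin (0, 0):
  seg 1: down by d1 = 20 → (0, -20)
  seg 2: left by d11 = -443/12 → (443/12, -20)
  seg 3: down by d12 = 10835/48 → (443/12, -11795/48)
  seg 4: down by d3 = 1 → (443/12, -11843/48)
  seg 5: up by d10 = 51 → (443/12, -9395/48)
  seg 6: down by d2 = 4/3 → (443/12, -3153/16)
  seg 7: left by d11 = -443/12 → (443/6, -3153/16)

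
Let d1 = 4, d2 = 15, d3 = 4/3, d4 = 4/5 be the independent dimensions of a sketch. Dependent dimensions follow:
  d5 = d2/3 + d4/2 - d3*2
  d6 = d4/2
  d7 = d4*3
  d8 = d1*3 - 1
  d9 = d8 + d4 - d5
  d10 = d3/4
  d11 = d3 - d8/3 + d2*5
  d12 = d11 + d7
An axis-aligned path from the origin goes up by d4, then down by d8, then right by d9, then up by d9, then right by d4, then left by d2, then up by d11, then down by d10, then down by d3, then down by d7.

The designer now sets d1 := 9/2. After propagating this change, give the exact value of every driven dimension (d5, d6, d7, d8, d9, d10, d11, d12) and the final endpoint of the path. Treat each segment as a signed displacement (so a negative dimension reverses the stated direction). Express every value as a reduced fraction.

Apply edit: d1 := 9/2
  d5 = d2/3 + d4/2 - d3*2 = 41/15
  d6 = d4/2 = 2/5
  d7 = d4*3 = 12/5
  d8 = d1*3 - 1 = 25/2
  d9 = d8 + d4 - d5 = 317/30
  d10 = d3/4 = 1/3
  d11 = d3 - d8/3 + d2*5 = 433/6
  d12 = d11 + d7 = 2237/30
Walk from origin (0, 0):
  seg 1: up by d4 = 4/5 → (0, 4/5)
  seg 2: down by d8 = 25/2 → (0, -117/10)
  seg 3: right by d9 = 317/30 → (317/30, -117/10)
  seg 4: up by d9 = 317/30 → (317/30, -17/15)
  seg 5: right by d4 = 4/5 → (341/30, -17/15)
  seg 6: left by d2 = 15 → (-109/30, -17/15)
  seg 7: up by d11 = 433/6 → (-109/30, 2131/30)
  seg 8: down by d10 = 1/3 → (-109/30, 707/10)
  seg 9: down by d3 = 4/3 → (-109/30, 2081/30)
  seg 10: down by d7 = 12/5 → (-109/30, 2009/30)

d5 = 41/15
d6 = 2/5
d7 = 12/5
d8 = 25/2
d9 = 317/30
d10 = 1/3
d11 = 433/6
d12 = 2237/30
endpoint = (-109/30, 2009/30)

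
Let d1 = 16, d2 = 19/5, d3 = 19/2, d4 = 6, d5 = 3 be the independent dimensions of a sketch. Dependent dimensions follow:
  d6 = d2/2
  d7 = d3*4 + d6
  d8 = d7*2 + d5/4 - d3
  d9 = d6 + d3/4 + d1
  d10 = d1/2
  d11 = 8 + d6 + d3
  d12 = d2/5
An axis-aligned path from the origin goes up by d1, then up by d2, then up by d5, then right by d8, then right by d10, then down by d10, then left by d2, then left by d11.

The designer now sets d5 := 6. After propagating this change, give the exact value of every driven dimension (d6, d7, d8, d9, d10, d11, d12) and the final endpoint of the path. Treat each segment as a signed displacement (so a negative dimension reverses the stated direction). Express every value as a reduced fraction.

Apply edit: d5 := 6
  d6 = d2/2 = 19/10
  d7 = d3*4 + d6 = 399/10
  d8 = d7*2 + d5/4 - d3 = 359/5
  d9 = d6 + d3/4 + d1 = 811/40
  d10 = d1/2 = 8
  d11 = 8 + d6 + d3 = 97/5
  d12 = d2/5 = 19/25
Walk from origin (0, 0):
  seg 1: up by d1 = 16 → (0, 16)
  seg 2: up by d2 = 19/5 → (0, 99/5)
  seg 3: up by d5 = 6 → (0, 129/5)
  seg 4: right by d8 = 359/5 → (359/5, 129/5)
  seg 5: right by d10 = 8 → (399/5, 129/5)
  seg 6: down by d10 = 8 → (399/5, 89/5)
  seg 7: left by d2 = 19/5 → (76, 89/5)
  seg 8: left by d11 = 97/5 → (283/5, 89/5)

d6 = 19/10
d7 = 399/10
d8 = 359/5
d9 = 811/40
d10 = 8
d11 = 97/5
d12 = 19/25
endpoint = (283/5, 89/5)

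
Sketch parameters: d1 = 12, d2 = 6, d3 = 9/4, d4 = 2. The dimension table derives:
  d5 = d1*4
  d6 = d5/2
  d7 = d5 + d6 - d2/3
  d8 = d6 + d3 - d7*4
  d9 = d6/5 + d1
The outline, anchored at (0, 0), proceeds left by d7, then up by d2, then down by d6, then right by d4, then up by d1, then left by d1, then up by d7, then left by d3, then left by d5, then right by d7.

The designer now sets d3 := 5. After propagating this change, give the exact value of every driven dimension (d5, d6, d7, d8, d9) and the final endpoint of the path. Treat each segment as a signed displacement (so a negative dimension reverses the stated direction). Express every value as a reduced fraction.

d5 = 48
d6 = 24
d7 = 70
d8 = -251
d9 = 84/5
endpoint = (-63, 64)

Apply edit: d3 := 5
  d5 = d1*4 = 48
  d6 = d5/2 = 24
  d7 = d5 + d6 - d2/3 = 70
  d8 = d6 + d3 - d7*4 = -251
  d9 = d6/5 + d1 = 84/5
Walk from origin (0, 0):
  seg 1: left by d7 = 70 → (-70, 0)
  seg 2: up by d2 = 6 → (-70, 6)
  seg 3: down by d6 = 24 → (-70, -18)
  seg 4: right by d4 = 2 → (-68, -18)
  seg 5: up by d1 = 12 → (-68, -6)
  seg 6: left by d1 = 12 → (-80, -6)
  seg 7: up by d7 = 70 → (-80, 64)
  seg 8: left by d3 = 5 → (-85, 64)
  seg 9: left by d5 = 48 → (-133, 64)
  seg 10: right by d7 = 70 → (-63, 64)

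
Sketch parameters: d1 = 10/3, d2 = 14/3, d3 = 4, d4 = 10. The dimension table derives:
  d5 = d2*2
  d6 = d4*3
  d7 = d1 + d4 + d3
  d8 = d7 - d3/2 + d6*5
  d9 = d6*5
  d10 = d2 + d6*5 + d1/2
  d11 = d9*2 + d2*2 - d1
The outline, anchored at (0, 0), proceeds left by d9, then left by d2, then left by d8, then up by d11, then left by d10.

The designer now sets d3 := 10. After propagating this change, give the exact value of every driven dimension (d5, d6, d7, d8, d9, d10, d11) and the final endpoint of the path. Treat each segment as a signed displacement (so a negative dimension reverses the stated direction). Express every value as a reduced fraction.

Apply edit: d3 := 10
  d5 = d2*2 = 28/3
  d6 = d4*3 = 30
  d7 = d1 + d4 + d3 = 70/3
  d8 = d7 - d3/2 + d6*5 = 505/3
  d9 = d6*5 = 150
  d10 = d2 + d6*5 + d1/2 = 469/3
  d11 = d9*2 + d2*2 - d1 = 306
Walk from origin (0, 0):
  seg 1: left by d9 = 150 → (-150, 0)
  seg 2: left by d2 = 14/3 → (-464/3, 0)
  seg 3: left by d8 = 505/3 → (-323, 0)
  seg 4: up by d11 = 306 → (-323, 306)
  seg 5: left by d10 = 469/3 → (-1438/3, 306)

d5 = 28/3
d6 = 30
d7 = 70/3
d8 = 505/3
d9 = 150
d10 = 469/3
d11 = 306
endpoint = (-1438/3, 306)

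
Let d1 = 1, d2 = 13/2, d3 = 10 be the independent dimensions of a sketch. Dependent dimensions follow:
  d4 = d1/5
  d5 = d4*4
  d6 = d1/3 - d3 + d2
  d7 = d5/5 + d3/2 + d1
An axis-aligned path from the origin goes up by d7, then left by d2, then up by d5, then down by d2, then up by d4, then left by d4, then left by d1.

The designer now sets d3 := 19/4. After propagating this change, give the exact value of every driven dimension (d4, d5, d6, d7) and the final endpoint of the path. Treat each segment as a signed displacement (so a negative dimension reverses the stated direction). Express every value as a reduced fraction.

Apply edit: d3 := 19/4
  d4 = d1/5 = 1/5
  d5 = d4*4 = 4/5
  d6 = d1/3 - d3 + d2 = 25/12
  d7 = d5/5 + d3/2 + d1 = 707/200
Walk from origin (0, 0):
  seg 1: up by d7 = 707/200 → (0, 707/200)
  seg 2: left by d2 = 13/2 → (-13/2, 707/200)
  seg 3: up by d5 = 4/5 → (-13/2, 867/200)
  seg 4: down by d2 = 13/2 → (-13/2, -433/200)
  seg 5: up by d4 = 1/5 → (-13/2, -393/200)
  seg 6: left by d4 = 1/5 → (-67/10, -393/200)
  seg 7: left by d1 = 1 → (-77/10, -393/200)

d4 = 1/5
d5 = 4/5
d6 = 25/12
d7 = 707/200
endpoint = (-77/10, -393/200)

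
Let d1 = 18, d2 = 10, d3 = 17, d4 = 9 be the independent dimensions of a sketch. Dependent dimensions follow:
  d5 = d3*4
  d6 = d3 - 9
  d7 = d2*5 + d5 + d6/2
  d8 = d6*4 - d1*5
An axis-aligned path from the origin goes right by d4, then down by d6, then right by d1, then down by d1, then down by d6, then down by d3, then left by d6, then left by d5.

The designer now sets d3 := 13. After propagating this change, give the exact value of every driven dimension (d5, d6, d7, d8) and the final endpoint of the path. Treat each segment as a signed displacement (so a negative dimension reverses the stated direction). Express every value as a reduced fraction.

Apply edit: d3 := 13
  d5 = d3*4 = 52
  d6 = d3 - 9 = 4
  d7 = d2*5 + d5 + d6/2 = 104
  d8 = d6*4 - d1*5 = -74
Walk from origin (0, 0):
  seg 1: right by d4 = 9 → (9, 0)
  seg 2: down by d6 = 4 → (9, -4)
  seg 3: right by d1 = 18 → (27, -4)
  seg 4: down by d1 = 18 → (27, -22)
  seg 5: down by d6 = 4 → (27, -26)
  seg 6: down by d3 = 13 → (27, -39)
  seg 7: left by d6 = 4 → (23, -39)
  seg 8: left by d5 = 52 → (-29, -39)

d5 = 52
d6 = 4
d7 = 104
d8 = -74
endpoint = (-29, -39)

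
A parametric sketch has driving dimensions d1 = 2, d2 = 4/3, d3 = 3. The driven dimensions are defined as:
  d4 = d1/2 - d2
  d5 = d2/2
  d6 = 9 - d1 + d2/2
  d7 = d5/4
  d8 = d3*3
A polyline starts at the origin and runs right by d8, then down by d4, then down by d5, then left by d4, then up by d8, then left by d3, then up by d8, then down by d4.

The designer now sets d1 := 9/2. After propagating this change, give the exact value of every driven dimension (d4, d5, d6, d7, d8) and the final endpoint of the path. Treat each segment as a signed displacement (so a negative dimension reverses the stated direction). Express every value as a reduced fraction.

Apply edit: d1 := 9/2
  d4 = d1/2 - d2 = 11/12
  d5 = d2/2 = 2/3
  d6 = 9 - d1 + d2/2 = 31/6
  d7 = d5/4 = 1/6
  d8 = d3*3 = 9
Walk from origin (0, 0):
  seg 1: right by d8 = 9 → (9, 0)
  seg 2: down by d4 = 11/12 → (9, -11/12)
  seg 3: down by d5 = 2/3 → (9, -19/12)
  seg 4: left by d4 = 11/12 → (97/12, -19/12)
  seg 5: up by d8 = 9 → (97/12, 89/12)
  seg 6: left by d3 = 3 → (61/12, 89/12)
  seg 7: up by d8 = 9 → (61/12, 197/12)
  seg 8: down by d4 = 11/12 → (61/12, 31/2)

d4 = 11/12
d5 = 2/3
d6 = 31/6
d7 = 1/6
d8 = 9
endpoint = (61/12, 31/2)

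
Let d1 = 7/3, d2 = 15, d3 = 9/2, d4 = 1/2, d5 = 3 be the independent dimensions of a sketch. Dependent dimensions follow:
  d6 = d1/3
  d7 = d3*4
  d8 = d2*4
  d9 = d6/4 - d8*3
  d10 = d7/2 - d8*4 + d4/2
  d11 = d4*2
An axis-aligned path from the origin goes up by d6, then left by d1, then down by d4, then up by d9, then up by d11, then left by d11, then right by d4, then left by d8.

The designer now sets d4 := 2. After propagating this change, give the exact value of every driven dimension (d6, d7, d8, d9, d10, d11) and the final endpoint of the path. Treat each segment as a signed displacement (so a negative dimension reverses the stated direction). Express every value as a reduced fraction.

Apply edit: d4 := 2
  d6 = d1/3 = 7/9
  d7 = d3*4 = 18
  d8 = d2*4 = 60
  d9 = d6/4 - d8*3 = -6473/36
  d10 = d7/2 - d8*4 + d4/2 = -230
  d11 = d4*2 = 4
Walk from origin (0, 0):
  seg 1: up by d6 = 7/9 → (0, 7/9)
  seg 2: left by d1 = 7/3 → (-7/3, 7/9)
  seg 3: down by d4 = 2 → (-7/3, -11/9)
  seg 4: up by d9 = -6473/36 → (-7/3, -6517/36)
  seg 5: up by d11 = 4 → (-7/3, -6373/36)
  seg 6: left by d11 = 4 → (-19/3, -6373/36)
  seg 7: right by d4 = 2 → (-13/3, -6373/36)
  seg 8: left by d8 = 60 → (-193/3, -6373/36)

d6 = 7/9
d7 = 18
d8 = 60
d9 = -6473/36
d10 = -230
d11 = 4
endpoint = (-193/3, -6373/36)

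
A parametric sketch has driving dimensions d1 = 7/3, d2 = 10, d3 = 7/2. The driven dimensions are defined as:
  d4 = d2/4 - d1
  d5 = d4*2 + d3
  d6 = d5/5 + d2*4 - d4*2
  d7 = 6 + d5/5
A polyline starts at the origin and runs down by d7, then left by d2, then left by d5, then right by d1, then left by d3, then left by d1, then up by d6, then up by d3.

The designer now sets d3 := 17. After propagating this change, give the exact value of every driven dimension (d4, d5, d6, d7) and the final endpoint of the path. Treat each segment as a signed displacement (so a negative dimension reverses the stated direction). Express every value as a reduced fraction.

Apply edit: d3 := 17
  d4 = d2/4 - d1 = 1/6
  d5 = d4*2 + d3 = 52/3
  d6 = d5/5 + d2*4 - d4*2 = 647/15
  d7 = 6 + d5/5 = 142/15
Walk from origin (0, 0):
  seg 1: down by d7 = 142/15 → (0, -142/15)
  seg 2: left by d2 = 10 → (-10, -142/15)
  seg 3: left by d5 = 52/3 → (-82/3, -142/15)
  seg 4: right by d1 = 7/3 → (-25, -142/15)
  seg 5: left by d3 = 17 → (-42, -142/15)
  seg 6: left by d1 = 7/3 → (-133/3, -142/15)
  seg 7: up by d6 = 647/15 → (-133/3, 101/3)
  seg 8: up by d3 = 17 → (-133/3, 152/3)

d4 = 1/6
d5 = 52/3
d6 = 647/15
d7 = 142/15
endpoint = (-133/3, 152/3)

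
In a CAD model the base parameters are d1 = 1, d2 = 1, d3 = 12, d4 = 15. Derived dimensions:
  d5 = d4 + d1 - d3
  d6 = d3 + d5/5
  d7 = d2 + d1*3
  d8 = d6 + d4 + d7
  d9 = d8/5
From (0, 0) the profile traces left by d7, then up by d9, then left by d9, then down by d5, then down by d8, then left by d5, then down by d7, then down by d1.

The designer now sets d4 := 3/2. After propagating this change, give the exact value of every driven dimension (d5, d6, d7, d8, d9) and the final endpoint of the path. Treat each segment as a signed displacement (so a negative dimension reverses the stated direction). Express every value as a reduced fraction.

d5 = -19/2
d6 = 101/10
d7 = 4
d8 = 78/5
d9 = 78/25
endpoint = (119/50, -399/50)

Apply edit: d4 := 3/2
  d5 = d4 + d1 - d3 = -19/2
  d6 = d3 + d5/5 = 101/10
  d7 = d2 + d1*3 = 4
  d8 = d6 + d4 + d7 = 78/5
  d9 = d8/5 = 78/25
Walk from origin (0, 0):
  seg 1: left by d7 = 4 → (-4, 0)
  seg 2: up by d9 = 78/25 → (-4, 78/25)
  seg 3: left by d9 = 78/25 → (-178/25, 78/25)
  seg 4: down by d5 = -19/2 → (-178/25, 631/50)
  seg 5: down by d8 = 78/5 → (-178/25, -149/50)
  seg 6: left by d5 = -19/2 → (119/50, -149/50)
  seg 7: down by d7 = 4 → (119/50, -349/50)
  seg 8: down by d1 = 1 → (119/50, -399/50)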